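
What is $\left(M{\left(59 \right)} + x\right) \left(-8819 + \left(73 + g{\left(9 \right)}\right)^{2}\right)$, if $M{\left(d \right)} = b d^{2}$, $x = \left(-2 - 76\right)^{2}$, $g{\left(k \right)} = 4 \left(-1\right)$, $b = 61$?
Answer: $-886368650$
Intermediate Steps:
$g{\left(k \right)} = -4$
$x = 6084$ ($x = \left(-78\right)^{2} = 6084$)
$M{\left(d \right)} = 61 d^{2}$
$\left(M{\left(59 \right)} + x\right) \left(-8819 + \left(73 + g{\left(9 \right)}\right)^{2}\right) = \left(61 \cdot 59^{2} + 6084\right) \left(-8819 + \left(73 - 4\right)^{2}\right) = \left(61 \cdot 3481 + 6084\right) \left(-8819 + 69^{2}\right) = \left(212341 + 6084\right) \left(-8819 + 4761\right) = 218425 \left(-4058\right) = -886368650$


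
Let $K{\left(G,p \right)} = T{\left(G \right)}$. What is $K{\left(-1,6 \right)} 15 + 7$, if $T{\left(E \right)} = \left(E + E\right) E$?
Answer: $37$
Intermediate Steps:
$T{\left(E \right)} = 2 E^{2}$ ($T{\left(E \right)} = 2 E E = 2 E^{2}$)
$K{\left(G,p \right)} = 2 G^{2}$
$K{\left(-1,6 \right)} 15 + 7 = 2 \left(-1\right)^{2} \cdot 15 + 7 = 2 \cdot 1 \cdot 15 + 7 = 2 \cdot 15 + 7 = 30 + 7 = 37$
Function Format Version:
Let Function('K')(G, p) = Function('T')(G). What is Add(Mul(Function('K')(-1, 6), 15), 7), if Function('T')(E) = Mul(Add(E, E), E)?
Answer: 37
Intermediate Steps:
Function('T')(E) = Mul(2, Pow(E, 2)) (Function('T')(E) = Mul(Mul(2, E), E) = Mul(2, Pow(E, 2)))
Function('K')(G, p) = Mul(2, Pow(G, 2))
Add(Mul(Function('K')(-1, 6), 15), 7) = Add(Mul(Mul(2, Pow(-1, 2)), 15), 7) = Add(Mul(Mul(2, 1), 15), 7) = Add(Mul(2, 15), 7) = Add(30, 7) = 37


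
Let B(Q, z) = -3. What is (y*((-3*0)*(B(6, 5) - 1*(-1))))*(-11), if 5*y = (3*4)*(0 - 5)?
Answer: 0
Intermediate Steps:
y = -12 (y = ((3*4)*(0 - 5))/5 = (12*(-5))/5 = (⅕)*(-60) = -12)
(y*((-3*0)*(B(6, 5) - 1*(-1))))*(-11) = -12*(-3*0)*(-3 - 1*(-1))*(-11) = -0*(-3 + 1)*(-11) = -0*(-2)*(-11) = -12*0*(-11) = 0*(-11) = 0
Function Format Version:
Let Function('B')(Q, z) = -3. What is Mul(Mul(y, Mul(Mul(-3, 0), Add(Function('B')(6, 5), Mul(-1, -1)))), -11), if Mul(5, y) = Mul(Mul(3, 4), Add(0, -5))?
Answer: 0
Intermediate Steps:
y = -12 (y = Mul(Rational(1, 5), Mul(Mul(3, 4), Add(0, -5))) = Mul(Rational(1, 5), Mul(12, -5)) = Mul(Rational(1, 5), -60) = -12)
Mul(Mul(y, Mul(Mul(-3, 0), Add(Function('B')(6, 5), Mul(-1, -1)))), -11) = Mul(Mul(-12, Mul(Mul(-3, 0), Add(-3, Mul(-1, -1)))), -11) = Mul(Mul(-12, Mul(0, Add(-3, 1))), -11) = Mul(Mul(-12, Mul(0, -2)), -11) = Mul(Mul(-12, 0), -11) = Mul(0, -11) = 0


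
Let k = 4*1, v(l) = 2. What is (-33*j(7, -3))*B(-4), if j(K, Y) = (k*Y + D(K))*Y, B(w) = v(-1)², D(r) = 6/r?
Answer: -30888/7 ≈ -4412.6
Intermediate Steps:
B(w) = 4 (B(w) = 2² = 4)
k = 4
j(K, Y) = Y*(4*Y + 6/K) (j(K, Y) = (4*Y + 6/K)*Y = Y*(4*Y + 6/K))
(-33*j(7, -3))*B(-4) = -33*(4*(-3)² + 6*(-3)/7)*4 = -33*(4*9 + 6*(-3)*(⅐))*4 = -33*(36 - 18/7)*4 = -33*234/7*4 = -7722/7*4 = -30888/7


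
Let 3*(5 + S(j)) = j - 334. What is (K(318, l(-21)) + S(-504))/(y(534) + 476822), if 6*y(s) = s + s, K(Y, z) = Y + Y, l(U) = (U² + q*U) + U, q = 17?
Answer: 211/286200 ≈ 0.00073725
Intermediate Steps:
l(U) = U² + 18*U (l(U) = (U² + 17*U) + U = U² + 18*U)
K(Y, z) = 2*Y
y(s) = s/3 (y(s) = (s + s)/6 = (2*s)/6 = s/3)
S(j) = -349/3 + j/3 (S(j) = -5 + (j - 334)/3 = -5 + (-334 + j)/3 = -5 + (-334/3 + j/3) = -349/3 + j/3)
(K(318, l(-21)) + S(-504))/(y(534) + 476822) = (2*318 + (-349/3 + (⅓)*(-504)))/((⅓)*534 + 476822) = (636 + (-349/3 - 168))/(178 + 476822) = (636 - 853/3)/477000 = (1055/3)*(1/477000) = 211/286200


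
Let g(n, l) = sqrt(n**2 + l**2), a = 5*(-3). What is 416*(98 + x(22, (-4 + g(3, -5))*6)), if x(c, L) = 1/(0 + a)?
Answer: 611104/15 ≈ 40740.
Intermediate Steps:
a = -15
g(n, l) = sqrt(l**2 + n**2)
x(c, L) = -1/15 (x(c, L) = 1/(0 - 15) = 1/(-15) = -1/15)
416*(98 + x(22, (-4 + g(3, -5))*6)) = 416*(98 - 1/15) = 416*(1469/15) = 611104/15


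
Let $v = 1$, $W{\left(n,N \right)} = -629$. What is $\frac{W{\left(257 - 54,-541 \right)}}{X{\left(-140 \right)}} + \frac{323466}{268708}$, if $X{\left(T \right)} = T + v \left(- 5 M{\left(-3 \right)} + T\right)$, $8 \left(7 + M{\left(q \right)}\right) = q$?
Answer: $\frac{90058183}{23756230} \approx 3.7909$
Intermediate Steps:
$M{\left(q \right)} = -7 + \frac{q}{8}$
$X{\left(T \right)} = \frac{295}{8} + 2 T$ ($X{\left(T \right)} = T + 1 \left(- 5 \left(-7 + \frac{1}{8} \left(-3\right)\right) + T\right) = T + 1 \left(- 5 \left(-7 - \frac{3}{8}\right) + T\right) = T + 1 \left(\left(-5\right) \left(- \frac{59}{8}\right) + T\right) = T + 1 \left(\frac{295}{8} + T\right) = T + \left(\frac{295}{8} + T\right) = \frac{295}{8} + 2 T$)
$\frac{W{\left(257 - 54,-541 \right)}}{X{\left(-140 \right)}} + \frac{323466}{268708} = - \frac{629}{\frac{295}{8} + 2 \left(-140\right)} + \frac{323466}{268708} = - \frac{629}{\frac{295}{8} - 280} + 323466 \cdot \frac{1}{268708} = - \frac{629}{- \frac{1945}{8}} + \frac{14703}{12214} = \left(-629\right) \left(- \frac{8}{1945}\right) + \frac{14703}{12214} = \frac{5032}{1945} + \frac{14703}{12214} = \frac{90058183}{23756230}$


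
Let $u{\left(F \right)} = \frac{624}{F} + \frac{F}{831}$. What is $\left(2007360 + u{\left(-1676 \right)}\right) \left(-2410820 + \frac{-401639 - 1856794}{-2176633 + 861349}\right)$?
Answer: $- \frac{184689652062192239028710}{38163951723} \approx -4.8394 \cdot 10^{12}$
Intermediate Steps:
$u{\left(F \right)} = \frac{624}{F} + \frac{F}{831}$ ($u{\left(F \right)} = \frac{624}{F} + F \frac{1}{831} = \frac{624}{F} + \frac{F}{831}$)
$\left(2007360 + u{\left(-1676 \right)}\right) \left(-2410820 + \frac{-401639 - 1856794}{-2176633 + 861349}\right) = \left(2007360 + \left(\frac{624}{-1676} + \frac{1}{831} \left(-1676\right)\right)\right) \left(-2410820 + \frac{-401639 - 1856794}{-2176633 + 861349}\right) = \left(2007360 + \left(624 \left(- \frac{1}{1676}\right) - \frac{1676}{831}\right)\right) \left(-2410820 - \frac{2258433}{-1315284}\right) = \left(2007360 - \frac{831880}{348189}\right) \left(-2410820 - - \frac{752811}{438428}\right) = \left(2007360 - \frac{831880}{348189}\right) \left(-2410820 + \frac{752811}{438428}\right) = \frac{698939839160}{348189} \left(- \frac{1056970238149}{438428}\right) = - \frac{184689652062192239028710}{38163951723}$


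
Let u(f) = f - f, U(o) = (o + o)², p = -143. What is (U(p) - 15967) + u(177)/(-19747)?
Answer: 65829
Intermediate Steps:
U(o) = 4*o² (U(o) = (2*o)² = 4*o²)
u(f) = 0
(U(p) - 15967) + u(177)/(-19747) = (4*(-143)² - 15967) + 0/(-19747) = (4*20449 - 15967) + 0*(-1/19747) = (81796 - 15967) + 0 = 65829 + 0 = 65829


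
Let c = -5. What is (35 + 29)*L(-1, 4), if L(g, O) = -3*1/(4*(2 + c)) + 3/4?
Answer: 64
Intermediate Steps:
L(g, O) = 1 (L(g, O) = -3*1/(4*(2 - 5)) + 3/4 = -3/((-3*4)) + 3*(1/4) = -3/(-12) + 3/4 = -3*(-1/12) + 3/4 = 1/4 + 3/4 = 1)
(35 + 29)*L(-1, 4) = (35 + 29)*1 = 64*1 = 64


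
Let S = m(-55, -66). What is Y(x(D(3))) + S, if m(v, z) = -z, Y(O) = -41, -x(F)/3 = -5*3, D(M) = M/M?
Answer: 25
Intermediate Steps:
D(M) = 1
x(F) = 45 (x(F) = -(-15)*3 = -3*(-15) = 45)
S = 66 (S = -1*(-66) = 66)
Y(x(D(3))) + S = -41 + 66 = 25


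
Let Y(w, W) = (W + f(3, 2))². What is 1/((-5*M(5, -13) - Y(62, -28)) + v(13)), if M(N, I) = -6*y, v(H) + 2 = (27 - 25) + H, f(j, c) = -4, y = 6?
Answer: -1/831 ≈ -0.0012034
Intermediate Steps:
v(H) = H (v(H) = -2 + ((27 - 25) + H) = -2 + (2 + H) = H)
Y(w, W) = (-4 + W)² (Y(w, W) = (W - 4)² = (-4 + W)²)
M(N, I) = -36 (M(N, I) = -6*6 = -36)
1/((-5*M(5, -13) - Y(62, -28)) + v(13)) = 1/((-5*(-36) - (-4 - 28)²) + 13) = 1/((180 - 1*(-32)²) + 13) = 1/((180 - 1*1024) + 13) = 1/((180 - 1024) + 13) = 1/(-844 + 13) = 1/(-831) = -1/831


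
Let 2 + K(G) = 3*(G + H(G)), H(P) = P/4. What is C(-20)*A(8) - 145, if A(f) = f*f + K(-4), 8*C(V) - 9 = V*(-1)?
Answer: 203/8 ≈ 25.375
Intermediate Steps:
H(P) = P/4 (H(P) = P*(¼) = P/4)
C(V) = 9/8 - V/8 (C(V) = 9/8 + (V*(-1))/8 = 9/8 + (-V)/8 = 9/8 - V/8)
K(G) = -2 + 15*G/4 (K(G) = -2 + 3*(G + G/4) = -2 + 3*(5*G/4) = -2 + 15*G/4)
A(f) = -17 + f² (A(f) = f*f + (-2 + (15/4)*(-4)) = f² + (-2 - 15) = f² - 17 = -17 + f²)
C(-20)*A(8) - 145 = (9/8 - ⅛*(-20))*(-17 + 8²) - 145 = (9/8 + 5/2)*(-17 + 64) - 145 = (29/8)*47 - 145 = 1363/8 - 145 = 203/8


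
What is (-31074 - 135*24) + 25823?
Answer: -8491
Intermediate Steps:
(-31074 - 135*24) + 25823 = (-31074 - 3240) + 25823 = -34314 + 25823 = -8491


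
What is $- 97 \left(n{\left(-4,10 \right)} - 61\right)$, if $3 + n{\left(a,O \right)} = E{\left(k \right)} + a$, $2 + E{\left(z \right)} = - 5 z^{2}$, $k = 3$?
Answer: $11155$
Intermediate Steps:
$E{\left(z \right)} = -2 - 5 z^{2}$
$n{\left(a,O \right)} = -50 + a$ ($n{\left(a,O \right)} = -3 - \left(2 + 45 - a\right) = -3 + \left(\left(-2 - 45\right) + a\right) = -3 + \left(-47 + a\right) = -50 + a$)
$- 97 \left(n{\left(-4,10 \right)} - 61\right) = - 97 \left(\left(-50 - 4\right) - 61\right) = - 97 \left(-54 - 61\right) = \left(-97\right) \left(-115\right) = 11155$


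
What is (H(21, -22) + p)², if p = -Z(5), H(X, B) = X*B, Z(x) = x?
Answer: 218089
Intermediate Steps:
H(X, B) = B*X
p = -5 (p = -1*5 = -5)
(H(21, -22) + p)² = (-22*21 - 5)² = (-462 - 5)² = (-467)² = 218089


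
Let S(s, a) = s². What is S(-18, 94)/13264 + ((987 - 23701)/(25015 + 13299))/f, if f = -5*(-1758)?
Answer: 6800966309/279190669740 ≈ 0.024360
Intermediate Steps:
f = 8790
S(-18, 94)/13264 + ((987 - 23701)/(25015 + 13299))/f = (-18)²/13264 + ((987 - 23701)/(25015 + 13299))/8790 = 324*(1/13264) - 22714/38314*(1/8790) = 81/3316 - 22714*1/38314*(1/8790) = 81/3316 - 11357/19157*1/8790 = 81/3316 - 11357/168390030 = 6800966309/279190669740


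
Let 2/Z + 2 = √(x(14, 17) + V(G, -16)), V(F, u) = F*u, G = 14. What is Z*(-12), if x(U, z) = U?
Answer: 24/107 + 12*I*√210/107 ≈ 0.2243 + 1.6252*I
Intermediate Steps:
Z = 2/(-2 + I*√210) (Z = 2/(-2 + √(14 + 14*(-16))) = 2/(-2 + √(14 - 224)) = 2/(-2 + √(-210)) = 2/(-2 + I*√210) ≈ -0.018692 - 0.13543*I)
Z*(-12) = (-2/107 - I*√210/107)*(-12) = 24/107 + 12*I*√210/107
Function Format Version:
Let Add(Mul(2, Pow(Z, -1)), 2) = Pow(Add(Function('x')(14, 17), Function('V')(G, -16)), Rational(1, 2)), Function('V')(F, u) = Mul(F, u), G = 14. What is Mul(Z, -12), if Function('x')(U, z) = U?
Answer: Add(Rational(24, 107), Mul(Rational(12, 107), I, Pow(210, Rational(1, 2)))) ≈ Add(0.22430, Mul(1.6252, I))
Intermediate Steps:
Z = Mul(2, Pow(Add(-2, Mul(I, Pow(210, Rational(1, 2)))), -1)) (Z = Mul(2, Pow(Add(-2, Pow(Add(14, Mul(14, -16)), Rational(1, 2))), -1)) = Mul(2, Pow(Add(-2, Pow(Add(14, -224), Rational(1, 2))), -1)) = Mul(2, Pow(Add(-2, Pow(-210, Rational(1, 2))), -1)) = Mul(2, Pow(Add(-2, Mul(I, Pow(210, Rational(1, 2)))), -1)) ≈ Add(-0.018692, Mul(-0.13543, I)))
Mul(Z, -12) = Mul(Add(Rational(-2, 107), Mul(Rational(-1, 107), I, Pow(210, Rational(1, 2)))), -12) = Add(Rational(24, 107), Mul(Rational(12, 107), I, Pow(210, Rational(1, 2))))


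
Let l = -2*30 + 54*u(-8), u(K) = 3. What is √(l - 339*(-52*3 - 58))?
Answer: 6*√2018 ≈ 269.53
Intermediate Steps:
l = 102 (l = -2*30 + 54*3 = -60 + 162 = 102)
√(l - 339*(-52*3 - 58)) = √(102 - 339*(-52*3 - 58)) = √(102 - 339*(-156 - 58)) = √(102 - 339*(-214)) = √(102 + 72546) = √72648 = 6*√2018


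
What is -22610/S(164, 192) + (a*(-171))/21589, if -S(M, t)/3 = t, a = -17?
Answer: 244900861/6217632 ≈ 39.388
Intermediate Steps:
S(M, t) = -3*t
-22610/S(164, 192) + (a*(-171))/21589 = -22610/((-3*192)) - 17*(-171)/21589 = -22610/(-576) + 2907*(1/21589) = -22610*(-1/576) + 2907/21589 = 11305/288 + 2907/21589 = 244900861/6217632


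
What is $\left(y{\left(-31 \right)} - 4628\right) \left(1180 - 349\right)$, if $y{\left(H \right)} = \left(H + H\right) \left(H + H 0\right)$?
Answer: $-2248686$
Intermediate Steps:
$y{\left(H \right)} = 2 H^{2}$ ($y{\left(H \right)} = 2 H \left(H + 0\right) = 2 H H = 2 H^{2}$)
$\left(y{\left(-31 \right)} - 4628\right) \left(1180 - 349\right) = \left(2 \left(-31\right)^{2} - 4628\right) \left(1180 - 349\right) = \left(2 \cdot 961 - 4628\right) 831 = \left(1922 - 4628\right) 831 = \left(-2706\right) 831 = -2248686$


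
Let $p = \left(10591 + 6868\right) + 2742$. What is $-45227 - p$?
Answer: $-65428$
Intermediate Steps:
$p = 20201$ ($p = 17459 + 2742 = 20201$)
$-45227 - p = -45227 - 20201 = -65428$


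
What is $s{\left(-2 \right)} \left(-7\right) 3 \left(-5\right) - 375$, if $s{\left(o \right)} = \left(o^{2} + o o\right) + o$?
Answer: $255$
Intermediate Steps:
$s{\left(o \right)} = o + 2 o^{2}$ ($s{\left(o \right)} = \left(o^{2} + o^{2}\right) + o = 2 o^{2} + o = o + 2 o^{2}$)
$s{\left(-2 \right)} \left(-7\right) 3 \left(-5\right) - 375 = - 2 \left(1 + 2 \left(-2\right)\right) \left(-7\right) 3 \left(-5\right) - 375 = - 2 \left(1 - 4\right) \left(-7\right) \left(-15\right) - 375 = \left(-2\right) \left(-3\right) \left(-7\right) \left(-15\right) - 375 = 6 \left(-7\right) \left(-15\right) - 375 = \left(-42\right) \left(-15\right) - 375 = 630 - 375 = 255$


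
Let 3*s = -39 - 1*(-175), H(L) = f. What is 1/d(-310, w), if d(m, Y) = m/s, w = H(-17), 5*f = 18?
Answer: -68/465 ≈ -0.14624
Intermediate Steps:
f = 18/5 (f = (⅕)*18 = 18/5 ≈ 3.6000)
H(L) = 18/5
s = 136/3 (s = (-39 - 1*(-175))/3 = (-39 + 175)/3 = (⅓)*136 = 136/3 ≈ 45.333)
w = 18/5 ≈ 3.6000
d(m, Y) = 3*m/136 (d(m, Y) = m/(136/3) = m*(3/136) = 3*m/136)
1/d(-310, w) = 1/((3/136)*(-310)) = 1/(-465/68) = -68/465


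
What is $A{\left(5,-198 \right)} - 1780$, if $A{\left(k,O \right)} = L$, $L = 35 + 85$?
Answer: $-1660$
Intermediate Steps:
$L = 120$
$A{\left(k,O \right)} = 120$
$A{\left(5,-198 \right)} - 1780 = 120 - 1780 = -1660$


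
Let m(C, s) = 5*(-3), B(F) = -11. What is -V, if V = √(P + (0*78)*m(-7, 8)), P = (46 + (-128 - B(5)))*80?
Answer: -4*I*√355 ≈ -75.366*I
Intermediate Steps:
m(C, s) = -15
P = -5680 (P = (46 + (-128 - 1*(-11)))*80 = (46 + (-128 + 11))*80 = (46 - 117)*80 = -71*80 = -5680)
V = 4*I*√355 (V = √(-5680 + (0*78)*(-15)) = √(-5680 + 0*(-15)) = √(-5680 + 0) = √(-5680) = 4*I*√355 ≈ 75.366*I)
-V = -4*I*√355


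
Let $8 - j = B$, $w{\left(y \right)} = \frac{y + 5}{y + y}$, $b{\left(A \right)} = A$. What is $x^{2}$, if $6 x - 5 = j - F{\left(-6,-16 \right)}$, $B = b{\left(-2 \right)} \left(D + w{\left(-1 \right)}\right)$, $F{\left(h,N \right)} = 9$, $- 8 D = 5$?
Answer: $\frac{25}{576} \approx 0.043403$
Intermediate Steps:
$D = - \frac{5}{8}$ ($D = \left(- \frac{1}{8}\right) 5 = - \frac{5}{8} \approx -0.625$)
$w{\left(y \right)} = \frac{5 + y}{2 y}$
$B = \frac{21}{4}$ ($B = - 2 \left(- \frac{5}{8} + \frac{5 - 1}{2 \left(-1\right)}\right) = - 2 \left(- \frac{5}{8} + \frac{1}{2} \left(-1\right) 4\right) = - 2 \left(- \frac{5}{8} - 2\right) = \left(-2\right) \left(- \frac{21}{8}\right) = \frac{21}{4} \approx 5.25$)
$j = \frac{11}{4}$ ($j = 8 - \frac{21}{4} = \frac{11}{4} \approx 2.75$)
$x = - \frac{5}{24}$ ($x = \frac{5}{6} + \frac{\frac{11}{4} - 9}{6} = \frac{5}{6} + \frac{1}{6} \left(- \frac{25}{4}\right) = \frac{5}{6} - \frac{25}{24} = - \frac{5}{24} \approx -0.20833$)
$x^{2} = \left(- \frac{5}{24}\right)^{2} = \frac{25}{576}$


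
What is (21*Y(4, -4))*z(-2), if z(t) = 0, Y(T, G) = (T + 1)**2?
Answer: 0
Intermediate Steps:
Y(T, G) = (1 + T)**2
(21*Y(4, -4))*z(-2) = (21*(1 + 4)**2)*0 = (21*5**2)*0 = (21*25)*0 = 525*0 = 0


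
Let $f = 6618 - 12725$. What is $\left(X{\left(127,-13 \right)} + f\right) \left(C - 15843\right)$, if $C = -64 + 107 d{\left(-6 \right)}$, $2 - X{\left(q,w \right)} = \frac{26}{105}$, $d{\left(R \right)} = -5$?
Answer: $\frac{10540160542}{105} \approx 1.0038 \cdot 10^{8}$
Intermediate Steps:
$f = -6107$
$X{\left(q,w \right)} = \frac{184}{105}$ ($X{\left(q,w \right)} = 2 - \frac{26}{105} = \frac{184}{105}$)
$C = -599$ ($C = -64 + 107 \left(-5\right) = -64 - 535 = -599$)
$\left(X{\left(127,-13 \right)} + f\right) \left(C - 15843\right) = \left(\frac{184}{105} - 6107\right) \left(-599 - 15843\right) = \left(- \frac{641051}{105}\right) \left(-16442\right) = \frac{10540160542}{105}$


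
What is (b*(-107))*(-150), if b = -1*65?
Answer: -1043250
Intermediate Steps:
b = -65
(b*(-107))*(-150) = -65*(-107)*(-150) = 6955*(-150) = -1043250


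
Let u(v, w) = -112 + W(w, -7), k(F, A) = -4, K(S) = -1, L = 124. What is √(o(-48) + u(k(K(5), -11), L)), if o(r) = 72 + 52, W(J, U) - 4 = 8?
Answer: 2*√6 ≈ 4.8990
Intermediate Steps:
W(J, U) = 12 (W(J, U) = 4 + 8 = 12)
o(r) = 124
u(v, w) = -100 (u(v, w) = -112 + 12 = -100)
√(o(-48) + u(k(K(5), -11), L)) = √(124 - 100) = √24 = 2*√6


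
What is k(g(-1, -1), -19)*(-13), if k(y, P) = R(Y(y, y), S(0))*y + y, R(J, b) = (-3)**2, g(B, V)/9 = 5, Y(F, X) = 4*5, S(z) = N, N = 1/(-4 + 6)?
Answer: -5850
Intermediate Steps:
N = 1/2 ≈ 0.50000
S(z) = 1/2
Y(F, X) = 20
g(B, V) = 45 (g(B, V) = 9*5 = 45)
R(J, b) = 9
k(y, P) = 10*y (k(y, P) = 9*y + y = 10*y)
k(g(-1, -1), -19)*(-13) = (10*45)*(-13) = 450*(-13) = -5850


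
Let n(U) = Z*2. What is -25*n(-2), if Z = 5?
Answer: -250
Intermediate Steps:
n(U) = 10 (n(U) = 5*2 = 10)
-25*n(-2) = -25*10 = -250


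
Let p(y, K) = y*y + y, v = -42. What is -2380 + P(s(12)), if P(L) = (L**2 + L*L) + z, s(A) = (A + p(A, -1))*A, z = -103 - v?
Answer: 8126071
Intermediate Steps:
p(y, K) = y + y**2 (p(y, K) = y**2 + y = y + y**2)
z = -61 (z = -103 - 1*(-42) = -103 + 42 = -61)
s(A) = A*(A + A*(1 + A)) (s(A) = (A + A*(1 + A))*A = A*(A + A*(1 + A)))
P(L) = -61 + 2*L**2 (P(L) = (L**2 + L*L) - 61 = (L**2 + L**2) - 61 = 2*L**2 - 61 = -61 + 2*L**2)
-2380 + P(s(12)) = -2380 + (-61 + 2*(12**2*(2 + 12))**2) = -2380 + (-61 + 2*(144*14)**2) = -2380 + (-61 + 2*2016**2) = -2380 + (-61 + 2*4064256) = -2380 + (-61 + 8128512) = -2380 + 8128451 = 8126071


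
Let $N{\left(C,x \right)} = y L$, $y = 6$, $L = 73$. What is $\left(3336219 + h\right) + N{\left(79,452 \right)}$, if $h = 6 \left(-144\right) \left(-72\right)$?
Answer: $3398865$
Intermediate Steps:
$N{\left(C,x \right)} = 438$ ($N{\left(C,x \right)} = 6 \cdot 73 = 438$)
$h = 62208$ ($h = \left(-864\right) \left(-72\right) = 62208$)
$\left(3336219 + h\right) + N{\left(79,452 \right)} = \left(3336219 + 62208\right) + 438 = 3398427 + 438 = 3398865$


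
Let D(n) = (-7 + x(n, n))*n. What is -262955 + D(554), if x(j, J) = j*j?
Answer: 169764631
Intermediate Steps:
x(j, J) = j**2
D(n) = n*(-7 + n**2) (D(n) = (-7 + n**2)*n = n*(-7 + n**2))
-262955 + D(554) = -262955 + 554*(-7 + 554**2) = -262955 + 554*(-7 + 306916) = -262955 + 554*306909 = -262955 + 170027586 = 169764631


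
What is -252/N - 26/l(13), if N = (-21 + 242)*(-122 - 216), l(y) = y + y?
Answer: -37223/37349 ≈ -0.99663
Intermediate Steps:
l(y) = 2*y
N = -74698 (N = 221*(-338) = -74698)
-252/N - 26/l(13) = -252/(-74698) - 26/(2*13) = -252*(-1/74698) - 26/26 = 126/37349 - 26*1/26 = 126/37349 - 1 = -37223/37349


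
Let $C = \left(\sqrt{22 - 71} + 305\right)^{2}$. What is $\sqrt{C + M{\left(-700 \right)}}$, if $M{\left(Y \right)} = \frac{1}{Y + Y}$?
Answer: $\frac{\sqrt{1822329586 + 83692000 i}}{140} \approx 305.0 + 7.0 i$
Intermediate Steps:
$M{\left(Y \right)} = \frac{1}{2 Y}$
$C = \left(305 + 7 i\right)^{2}$ ($C = \left(\sqrt{-49} + 305\right)^{2} = \left(7 i + 305\right)^{2} = \left(305 + 7 i\right)^{2} \approx 92976.0 + 4270.0 i$)
$\sqrt{C + M{\left(-700 \right)}} = \sqrt{\left(92976 + 4270 i\right) + \frac{1}{2 \left(-700\right)}} = \sqrt{\left(92976 + 4270 i\right) + \frac{1}{2} \left(- \frac{1}{700}\right)} = \sqrt{\left(92976 + 4270 i\right) - \frac{1}{1400}} = \sqrt{\frac{130166399}{1400} + 4270 i}$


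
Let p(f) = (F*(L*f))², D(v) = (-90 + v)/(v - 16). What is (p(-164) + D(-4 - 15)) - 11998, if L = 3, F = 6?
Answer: 304580819/35 ≈ 8.7023e+6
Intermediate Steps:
D(v) = (-90 + v)/(-16 + v)
p(f) = 324*f² (p(f) = (6*(3*f))² = (18*f)² = 324*f²)
(p(-164) + D(-4 - 15)) - 11998 = (324*(-164)² + (-90 + (-4 - 15))/(-16 + (-4 - 15))) - 11998 = (324*26896 + (-90 - 19)/(-16 - 19)) - 11998 = (8714304 - 109/(-35)) - 11998 = (8714304 - 1/35*(-109)) - 11998 = (8714304 + 109/35) - 11998 = 305000749/35 - 11998 = 304580819/35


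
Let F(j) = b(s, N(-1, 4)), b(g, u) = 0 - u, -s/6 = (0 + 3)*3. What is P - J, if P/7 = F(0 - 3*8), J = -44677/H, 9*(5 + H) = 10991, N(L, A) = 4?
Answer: 95605/10946 ≈ 8.7342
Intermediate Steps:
s = -54 (s = -6*(0 + 3)*3 = -18*3 = -6*9 = -54)
b(g, u) = -u
H = 10946/9 (H = -5 + (1/9)*10991 = -5 + 10991/9 = 10946/9 ≈ 1216.2)
F(j) = -4 (F(j) = -1*4 = -4)
J = -402093/10946 (J = -44677/10946/9 = -44677*9/10946 = -402093/10946 ≈ -36.734)
P = -28 (P = 7*(-4) = -28)
P - J = -28 - 1*(-402093/10946) = -28 + 402093/10946 = 95605/10946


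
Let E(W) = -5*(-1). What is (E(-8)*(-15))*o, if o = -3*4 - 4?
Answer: 1200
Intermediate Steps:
E(W) = 5
o = -16 (o = -12 - 4 = -16)
(E(-8)*(-15))*o = (5*(-15))*(-16) = -75*(-16) = 1200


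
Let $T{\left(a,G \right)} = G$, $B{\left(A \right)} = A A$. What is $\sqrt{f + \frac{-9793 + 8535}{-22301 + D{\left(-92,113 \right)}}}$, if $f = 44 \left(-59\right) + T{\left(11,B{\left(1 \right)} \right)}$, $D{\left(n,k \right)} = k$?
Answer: $\frac{i \sqrt{172729806}}{258} \approx 50.941 i$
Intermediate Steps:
$B{\left(A \right)} = A^{2}$
$f = -2595$ ($f = 44 \left(-59\right) + 1^{2} = -2596 + 1 = -2595$)
$\sqrt{f + \frac{-9793 + 8535}{-22301 + D{\left(-92,113 \right)}}} = \sqrt{-2595 + \frac{-9793 + 8535}{-22301 + 113}} = \sqrt{-2595 - \frac{1258}{-22188}} = \sqrt{-2595 - - \frac{629}{11094}} = \sqrt{-2595 + \frac{629}{11094}} = \sqrt{- \frac{28788301}{11094}} = \frac{i \sqrt{172729806}}{258}$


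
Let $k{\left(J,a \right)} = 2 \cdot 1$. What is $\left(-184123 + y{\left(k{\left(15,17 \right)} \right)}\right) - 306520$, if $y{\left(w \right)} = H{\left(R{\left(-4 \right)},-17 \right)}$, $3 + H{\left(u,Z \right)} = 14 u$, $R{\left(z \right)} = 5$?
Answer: $-490576$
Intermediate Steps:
$k{\left(J,a \right)} = 2$
$H{\left(u,Z \right)} = -3 + 14 u$
$y{\left(w \right)} = 67$ ($y{\left(w \right)} = -3 + 14 \cdot 5 = -3 + 70 = 67$)
$\left(-184123 + y{\left(k{\left(15,17 \right)} \right)}\right) - 306520 = \left(-184123 + 67\right) - 306520 = -184056 - 306520 = -490576$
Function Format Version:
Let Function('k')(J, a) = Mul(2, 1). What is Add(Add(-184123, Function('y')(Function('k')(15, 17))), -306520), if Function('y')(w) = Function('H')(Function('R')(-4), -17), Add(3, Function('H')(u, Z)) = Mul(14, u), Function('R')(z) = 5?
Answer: -490576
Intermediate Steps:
Function('k')(J, a) = 2
Function('H')(u, Z) = Add(-3, Mul(14, u))
Function('y')(w) = 67 (Function('y')(w) = Add(-3, Mul(14, 5)) = Add(-3, 70) = 67)
Add(Add(-184123, Function('y')(Function('k')(15, 17))), -306520) = Add(Add(-184123, 67), -306520) = Add(-184056, -306520) = -490576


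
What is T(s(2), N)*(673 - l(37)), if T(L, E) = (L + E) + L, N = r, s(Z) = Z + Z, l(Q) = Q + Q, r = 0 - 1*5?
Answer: 1797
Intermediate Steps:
r = -5 (r = 0 - 5 = -5)
l(Q) = 2*Q
s(Z) = 2*Z
N = -5
T(L, E) = E + 2*L (T(L, E) = (E + L) + L = E + 2*L)
T(s(2), N)*(673 - l(37)) = (-5 + 2*(2*2))*(673 - 2*37) = (-5 + 2*4)*(673 - 1*74) = (-5 + 8)*(673 - 74) = 3*599 = 1797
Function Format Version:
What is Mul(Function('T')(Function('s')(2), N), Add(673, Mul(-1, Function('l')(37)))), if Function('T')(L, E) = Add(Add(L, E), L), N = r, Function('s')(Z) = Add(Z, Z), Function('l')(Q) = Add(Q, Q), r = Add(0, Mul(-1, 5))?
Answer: 1797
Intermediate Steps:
r = -5 (r = Add(0, -5) = -5)
Function('l')(Q) = Mul(2, Q)
Function('s')(Z) = Mul(2, Z)
N = -5
Function('T')(L, E) = Add(E, Mul(2, L)) (Function('T')(L, E) = Add(Add(E, L), L) = Add(E, Mul(2, L)))
Mul(Function('T')(Function('s')(2), N), Add(673, Mul(-1, Function('l')(37)))) = Mul(Add(-5, Mul(2, Mul(2, 2))), Add(673, Mul(-1, Mul(2, 37)))) = Mul(Add(-5, Mul(2, 4)), Add(673, Mul(-1, 74))) = Mul(Add(-5, 8), Add(673, -74)) = Mul(3, 599) = 1797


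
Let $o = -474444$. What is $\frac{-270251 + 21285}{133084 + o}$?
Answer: $\frac{124483}{170680} \approx 0.72934$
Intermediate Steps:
$\frac{-270251 + 21285}{133084 + o} = \frac{-270251 + 21285}{133084 - 474444} = - \frac{248966}{-341360} = \left(-248966\right) \left(- \frac{1}{341360}\right) = \frac{124483}{170680}$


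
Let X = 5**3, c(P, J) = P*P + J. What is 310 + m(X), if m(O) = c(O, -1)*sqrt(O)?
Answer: 310 + 78120*sqrt(5) ≈ 1.7499e+5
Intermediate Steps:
c(P, J) = J + P**2 (c(P, J) = P**2 + J = J + P**2)
X = 125
m(O) = sqrt(O)*(-1 + O**2) (m(O) = (-1 + O**2)*sqrt(O) = sqrt(O)*(-1 + O**2))
310 + m(X) = 310 + sqrt(125)*(-1 + 125**2) = 310 + (5*sqrt(5))*(-1 + 15625) = 310 + (5*sqrt(5))*15624 = 310 + 78120*sqrt(5)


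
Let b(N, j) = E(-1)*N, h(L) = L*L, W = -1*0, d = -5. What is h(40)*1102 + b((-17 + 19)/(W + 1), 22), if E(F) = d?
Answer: 1763190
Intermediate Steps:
E(F) = -5
W = 0
h(L) = L**2
b(N, j) = -5*N
h(40)*1102 + b((-17 + 19)/(W + 1), 22) = 40**2*1102 - 5*(-17 + 19)/(0 + 1) = 1600*1102 - 10/1 = 1763200 - 10 = 1763190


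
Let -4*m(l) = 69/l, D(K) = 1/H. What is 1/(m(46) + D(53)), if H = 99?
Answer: -792/289 ≈ -2.7405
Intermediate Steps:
D(K) = 1/99
m(l) = -69/(4*l)
1/(m(46) + D(53)) = 1/(-69/4/46 + 1/99) = 1/(-69/4*1/46 + 1/99) = 1/(-3/8 + 1/99) = 1/(-289/792) = -792/289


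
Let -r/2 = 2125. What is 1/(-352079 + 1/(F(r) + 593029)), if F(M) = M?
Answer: -588779/207296721540 ≈ -2.8403e-6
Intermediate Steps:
r = -4250 (r = -2*2125 = -4250)
1/(-352079 + 1/(F(r) + 593029)) = 1/(-352079 + 1/(-4250 + 593029)) = 1/(-352079 + 1/588779) = 1/(-207296721540/588779) = -588779/207296721540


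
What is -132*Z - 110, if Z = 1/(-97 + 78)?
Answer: -1958/19 ≈ -103.05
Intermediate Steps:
Z = -1/19 (Z = 1/(-19) = -1/19 ≈ -0.052632)
-132*Z - 110 = -132*(-1/19) - 110 = 132/19 - 110 = -1958/19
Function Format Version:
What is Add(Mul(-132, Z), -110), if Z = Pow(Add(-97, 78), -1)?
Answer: Rational(-1958, 19) ≈ -103.05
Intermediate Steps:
Z = Rational(-1, 19) (Z = Pow(-19, -1) = Rational(-1, 19) ≈ -0.052632)
Add(Mul(-132, Z), -110) = Add(Mul(-132, Rational(-1, 19)), -110) = Add(Rational(132, 19), -110) = Rational(-1958, 19)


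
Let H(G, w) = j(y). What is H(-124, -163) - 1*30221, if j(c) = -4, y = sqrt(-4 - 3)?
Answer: -30225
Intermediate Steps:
y = I*sqrt(7) (y = sqrt(-7) = I*sqrt(7) ≈ 2.6458*I)
H(G, w) = -4
H(-124, -163) - 1*30221 = -4 - 1*30221 = -4 - 30221 = -30225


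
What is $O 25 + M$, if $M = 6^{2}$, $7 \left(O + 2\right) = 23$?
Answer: $\frac{477}{7} \approx 68.143$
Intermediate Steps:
$O = \frac{9}{7}$ ($O = -2 + \frac{1}{7} \cdot 23 = -2 + \frac{23}{7} = \frac{9}{7} \approx 1.2857$)
$M = 36$
$O 25 + M = \frac{9}{7} \cdot 25 + 36 = \frac{225}{7} + 36 = \frac{477}{7}$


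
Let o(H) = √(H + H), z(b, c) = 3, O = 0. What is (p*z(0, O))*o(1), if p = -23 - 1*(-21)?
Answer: -6*√2 ≈ -8.4853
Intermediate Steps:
o(H) = √2*√H (o(H) = √(2*H) = √2*√H)
p = -2 (p = -23 + 21 = -2)
(p*z(0, O))*o(1) = (-2*3)*(√2*√1) = -6*√2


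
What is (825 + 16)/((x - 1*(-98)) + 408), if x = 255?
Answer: 841/761 ≈ 1.1051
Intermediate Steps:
(825 + 16)/((x - 1*(-98)) + 408) = (825 + 16)/((255 - 1*(-98)) + 408) = 841/((255 + 98) + 408) = 841/(353 + 408) = 841/761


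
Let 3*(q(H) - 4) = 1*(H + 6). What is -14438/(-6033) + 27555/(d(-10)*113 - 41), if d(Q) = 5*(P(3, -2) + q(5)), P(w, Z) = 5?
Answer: 806925931/128786451 ≈ 6.2656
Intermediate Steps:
q(H) = 6 + H/3 (q(H) = 4 + (1*(H + 6))/3 = 4 + (1*(6 + H))/3 = 4 + (6 + H)/3 = 4 + (2 + H/3) = 6 + H/3)
d(Q) = 190/3 (d(Q) = 5*(5 + (6 + (1/3)*5)) = 5*(5 + (6 + 5/3)) = 5*(5 + 23/3) = 5*(38/3) = 190/3)
-14438/(-6033) + 27555/(d(-10)*113 - 41) = -14438/(-6033) + 27555/((190/3)*113 - 41) = -14438*(-1/6033) + 27555/(21470/3 - 41) = 14438/6033 + 27555/(21347/3) = 14438/6033 + 27555*(3/21347) = 14438/6033 + 82665/21347 = 806925931/128786451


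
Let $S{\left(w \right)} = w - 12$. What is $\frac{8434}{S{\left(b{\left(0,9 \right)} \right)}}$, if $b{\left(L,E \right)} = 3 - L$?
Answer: $- \frac{8434}{9} \approx -937.11$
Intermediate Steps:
$S{\left(w \right)} = -12 + w$ ($S{\left(w \right)} = w - 12 = -12 + w$)
$\frac{8434}{S{\left(b{\left(0,9 \right)} \right)}} = \frac{8434}{-12 + \left(3 - 0\right)} = \frac{8434}{-12 + \left(3 + 0\right)} = \frac{8434}{-12 + 3} = \frac{8434}{-9} = 8434 \left(- \frac{1}{9}\right) = - \frac{8434}{9}$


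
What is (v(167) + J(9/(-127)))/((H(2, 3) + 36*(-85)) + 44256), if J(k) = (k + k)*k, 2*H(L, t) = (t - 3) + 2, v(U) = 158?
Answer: 2548544/664466413 ≈ 0.0038355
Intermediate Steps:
H(L, t) = -½ + t/2 (H(L, t) = ((t - 3) + 2)/2 = ((-3 + t) + 2)/2 = (-1 + t)/2 = -½ + t/2)
J(k) = 2*k² (J(k) = (2*k)*k = 2*k²)
(v(167) + J(9/(-127)))/((H(2, 3) + 36*(-85)) + 44256) = (158 + 2*(9/(-127))²)/(((-½ + (½)*3) + 36*(-85)) + 44256) = (158 + 2*(9*(-1/127))²)/(((-½ + 3/2) - 3060) + 44256) = (158 + 2*(-9/127)²)/((1 - 3060) + 44256) = (158 + 2*(81/16129))/(-3059 + 44256) = (158 + 162/16129)/41197 = (2548544/16129)*(1/41197) = 2548544/664466413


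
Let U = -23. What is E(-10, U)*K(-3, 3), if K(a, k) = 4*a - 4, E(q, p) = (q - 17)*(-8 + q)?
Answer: -7776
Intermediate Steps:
E(q, p) = (-17 + q)*(-8 + q)
K(a, k) = -4 + 4*a
E(-10, U)*K(-3, 3) = (136 + (-10)**2 - 25*(-10))*(-4 + 4*(-3)) = (136 + 100 + 250)*(-4 - 12) = 486*(-16) = -7776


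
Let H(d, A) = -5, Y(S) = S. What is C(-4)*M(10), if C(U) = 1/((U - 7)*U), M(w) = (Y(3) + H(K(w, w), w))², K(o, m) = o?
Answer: 1/11 ≈ 0.090909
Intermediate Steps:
M(w) = 4 (M(w) = (3 - 5)² = (-2)² = 4)
C(U) = 1/(U*(-7 + U)) (C(U) = 1/((-7 + U)*U) = 1/(U*(-7 + U)))
C(-4)*M(10) = (1/((-4)*(-7 - 4)))*4 = -¼/(-11)*4 = -¼*(-1/11)*4 = (1/44)*4 = 1/11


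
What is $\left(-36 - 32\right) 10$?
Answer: $-680$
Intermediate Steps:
$\left(-36 - 32\right) 10 = \left(-68\right) 10 = -680$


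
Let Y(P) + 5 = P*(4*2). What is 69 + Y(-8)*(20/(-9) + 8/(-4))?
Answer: 1081/3 ≈ 360.33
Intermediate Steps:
Y(P) = -5 + 8*P (Y(P) = -5 + P*(4*2) = -5 + P*8 = -5 + 8*P)
69 + Y(-8)*(20/(-9) + 8/(-4)) = 69 + (-5 + 8*(-8))*(20/(-9) + 8/(-4)) = 69 + (-5 - 64)*(20*(-⅑) + 8*(-¼)) = 69 - 69*(-20/9 - 2) = 69 - 69*(-38/9) = 69 + 874/3 = 1081/3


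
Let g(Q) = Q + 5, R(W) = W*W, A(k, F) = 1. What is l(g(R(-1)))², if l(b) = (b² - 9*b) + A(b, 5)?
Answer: 289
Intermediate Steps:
R(W) = W²
g(Q) = 5 + Q
l(b) = 1 + b² - 9*b (l(b) = (b² - 9*b) + 1 = 1 + b² - 9*b)
l(g(R(-1)))² = (1 + (5 + (-1)²)² - 9*(5 + (-1)²))² = (1 + (5 + 1)² - 9*(5 + 1))² = (1 + 6² - 9*6)² = (1 + 36 - 54)² = (-17)² = 289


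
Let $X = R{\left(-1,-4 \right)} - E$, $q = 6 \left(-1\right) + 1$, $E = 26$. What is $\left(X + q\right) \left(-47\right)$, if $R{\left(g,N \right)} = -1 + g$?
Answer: $1551$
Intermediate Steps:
$q = -5$ ($q = -6 + 1 = -5$)
$X = -28$ ($X = \left(-1 - 1\right) - 26 = -2 - 26 = -28$)
$\left(X + q\right) \left(-47\right) = \left(-28 - 5\right) \left(-47\right) = \left(-33\right) \left(-47\right) = 1551$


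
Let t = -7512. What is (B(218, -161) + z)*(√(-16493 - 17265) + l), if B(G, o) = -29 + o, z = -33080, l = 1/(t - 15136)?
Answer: 16635/11324 - 33270*I*√33758 ≈ 1.469 - 6.1128e+6*I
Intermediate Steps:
l = -1/22648 (l = 1/(-7512 - 15136) = 1/(-22648) = -1/22648 ≈ -4.4154e-5)
(B(218, -161) + z)*(√(-16493 - 17265) + l) = ((-29 - 161) - 33080)*(√(-16493 - 17265) - 1/22648) = (-190 - 33080)*(√(-33758) - 1/22648) = -33270*(I*√33758 - 1/22648) = -33270*(-1/22648 + I*√33758) = 16635/11324 - 33270*I*√33758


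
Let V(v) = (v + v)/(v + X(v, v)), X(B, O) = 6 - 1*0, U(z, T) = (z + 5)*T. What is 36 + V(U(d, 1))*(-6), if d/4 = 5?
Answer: 816/31 ≈ 26.323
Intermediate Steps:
d = 20 (d = 4*5 = 20)
U(z, T) = T*(5 + z) (U(z, T) = (5 + z)*T = T*(5 + z))
X(B, O) = 6 (X(B, O) = 6 + 0 = 6)
V(v) = 2*v/(6 + v) (V(v) = (v + v)/(v + 6) = (2*v)/(6 + v) = 2*v/(6 + v))
36 + V(U(d, 1))*(-6) = 36 + (2*(1*(5 + 20))/(6 + 1*(5 + 20)))*(-6) = 36 + (2*(1*25)/(6 + 1*25))*(-6) = 36 + (2*25/(6 + 25))*(-6) = 36 + (2*25/31)*(-6) = 36 + (2*25*(1/31))*(-6) = 36 + (50/31)*(-6) = 36 - 300/31 = 816/31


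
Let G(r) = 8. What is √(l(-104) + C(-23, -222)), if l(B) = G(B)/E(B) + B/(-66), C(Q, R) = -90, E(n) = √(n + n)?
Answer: √(-16273686 - 28314*I*√13)/429 ≈ 0.029494 - 9.4035*I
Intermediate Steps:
E(n) = √2*√n (E(n) = √(2*n) = √2*√n)
l(B) = -B/66 + 4*√2/√B (l(B) = 8/((√2*√B)) + B/(-66) = 8*(√2/(2*√B)) + B*(-1/66) = 4*√2/√B - B/66 = -B/66 + 4*√2/√B)
√(l(-104) + C(-23, -222)) = √((-1/66*(-104) + 4*√2/√(-104)) - 90) = √((52/33 + 4*√2*(-I*√26/52)) - 90) = √((52/33 - 2*I*√13/13) - 90) = √(-2918/33 - 2*I*√13/13)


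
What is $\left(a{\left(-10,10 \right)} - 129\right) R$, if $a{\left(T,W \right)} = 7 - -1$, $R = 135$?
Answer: $-16335$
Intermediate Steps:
$a{\left(T,W \right)} = 8$ ($a{\left(T,W \right)} = 7 + 1 = 8$)
$\left(a{\left(-10,10 \right)} - 129\right) R = \left(8 - 129\right) 135 = \left(-121\right) 135 = -16335$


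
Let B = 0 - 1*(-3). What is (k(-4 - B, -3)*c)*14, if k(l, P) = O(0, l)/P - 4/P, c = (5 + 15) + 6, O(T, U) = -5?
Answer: 1092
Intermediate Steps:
B = 3 (B = 0 + 3 = 3)
c = 26 (c = 20 + 6 = 26)
k(l, P) = -9/P (k(l, P) = -5/P - 4/P = -9/P)
(k(-4 - B, -3)*c)*14 = (-9/(-3)*26)*14 = (-9*(-⅓)*26)*14 = (3*26)*14 = 78*14 = 1092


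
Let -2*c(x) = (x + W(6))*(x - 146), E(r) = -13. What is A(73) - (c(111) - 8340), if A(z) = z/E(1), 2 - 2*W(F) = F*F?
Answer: 86962/13 ≈ 6689.4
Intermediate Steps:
W(F) = 1 - F²/2 (W(F) = 1 - F*F/2 = 1 - F²/2)
c(x) = -(-146 + x)*(-17 + x)/2 (c(x) = -(x + (1 - ½*6²))*(x - 146)/2 = -(x + (1 - ½*36))*(-146 + x)/2 = -(x + (1 - 18))*(-146 + x)/2 = -(x - 17)*(-146 + x)/2 = -(-17 + x)*(-146 + x)/2 = -(-146 + x)*(-17 + x)/2)
A(z) = -z/13 (A(z) = z/(-13) = z*(-1/13) = -z/13)
A(73) - (c(111) - 8340) = -1/13*73 - ((-1241 - ½*111² + (163/2)*111) - 8340) = -73/13 - ((-1241 - ½*12321 + 18093/2) - 8340) = -73/13 - ((-1241 - 12321/2 + 18093/2) - 8340) = -73/13 - (1645 - 8340) = -73/13 - 1*(-6695) = -73/13 + 6695 = 86962/13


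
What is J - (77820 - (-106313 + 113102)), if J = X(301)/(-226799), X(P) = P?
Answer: -16109760070/226799 ≈ -71031.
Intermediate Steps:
J = -301/226799 (J = 301/(-226799) = 301*(-1/226799) = -301/226799 ≈ -0.0013272)
J - (77820 - (-106313 + 113102)) = -301/226799 - (77820 - (-106313 + 113102)) = -301/226799 - (77820 - 1*6789) = -301/226799 - (77820 - 6789) = -301/226799 - 1*71031 = -301/226799 - 71031 = -16109760070/226799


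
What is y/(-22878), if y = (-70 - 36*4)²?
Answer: -22898/11439 ≈ -2.0017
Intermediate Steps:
y = 45796 (y = (-70 - 144)² = (-214)² = 45796)
y/(-22878) = 45796/(-22878) = 45796*(-1/22878) = -22898/11439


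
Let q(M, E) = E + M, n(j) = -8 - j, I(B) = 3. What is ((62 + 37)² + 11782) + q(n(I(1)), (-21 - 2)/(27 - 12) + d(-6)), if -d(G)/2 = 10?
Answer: 323257/15 ≈ 21550.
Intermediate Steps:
d(G) = -20 (d(G) = -2*10 = -20)
((62 + 37)² + 11782) + q(n(I(1)), (-21 - 2)/(27 - 12) + d(-6)) = ((62 + 37)² + 11782) + (((-21 - 2)/(27 - 12) - 20) + (-8 - 1*3)) = (99² + 11782) + ((-23/15 - 20) + (-8 - 3)) = (9801 + 11782) + ((-23*1/15 - 20) - 11) = 21583 + ((-23/15 - 20) - 11) = 21583 + (-323/15 - 11) = 21583 - 488/15 = 323257/15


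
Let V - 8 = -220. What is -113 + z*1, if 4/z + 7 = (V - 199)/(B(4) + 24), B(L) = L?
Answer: -68703/607 ≈ -113.18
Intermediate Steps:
V = -212 (V = 8 - 220 = -212)
z = -112/607 (z = 4/(-7 + (-212 - 199)/(4 + 24)) = 4/(-7 - 411/28) = 4/(-607/28) = 4*(-28/607) = -112/607 ≈ -0.18451)
-113 + z*1 = -113 - 112/607*1 = -113 - 112/607 = -68703/607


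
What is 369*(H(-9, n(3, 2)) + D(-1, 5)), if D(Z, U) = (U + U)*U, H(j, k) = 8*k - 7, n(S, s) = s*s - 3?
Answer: 18819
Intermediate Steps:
n(S, s) = -3 + s**2 (n(S, s) = s**2 - 3 = -3 + s**2)
H(j, k) = -7 + 8*k
D(Z, U) = 2*U**2 (D(Z, U) = (2*U)*U = 2*U**2)
369*(H(-9, n(3, 2)) + D(-1, 5)) = 369*((-7 + 8*(-3 + 2**2)) + 2*5**2) = 369*((-7 + 8*(-3 + 4)) + 2*25) = 369*((-7 + 8*1) + 50) = 369*((-7 + 8) + 50) = 369*(1 + 50) = 369*51 = 18819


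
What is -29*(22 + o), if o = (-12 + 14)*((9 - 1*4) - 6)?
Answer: -580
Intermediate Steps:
o = -2 (o = 2*((9 - 4) - 6) = 2*(5 - 6) = 2*(-1) = -2)
-29*(22 + o) = -29*(22 - 2) = -29*20 = -580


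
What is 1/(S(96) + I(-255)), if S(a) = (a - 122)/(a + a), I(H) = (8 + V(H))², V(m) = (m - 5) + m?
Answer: 96/24676691 ≈ 3.8903e-6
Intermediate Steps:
V(m) = -5 + 2*m (V(m) = (-5 + m) + m = -5 + 2*m)
I(H) = (3 + 2*H)² (I(H) = (8 + (-5 + 2*H))² = (3 + 2*H)²)
S(a) = (-122 + a)/(2*a) (S(a) = (-122 + a)/((2*a)) = (-122 + a)*(1/(2*a)) = (-122 + a)/(2*a))
1/(S(96) + I(-255)) = 1/((½)*(-122 + 96)/96 + (3 + 2*(-255))²) = 1/((½)*(1/96)*(-26) + (3 - 510)²) = 1/(-13/96 + (-507)²) = 1/(-13/96 + 257049) = 1/(24676691/96) = 96/24676691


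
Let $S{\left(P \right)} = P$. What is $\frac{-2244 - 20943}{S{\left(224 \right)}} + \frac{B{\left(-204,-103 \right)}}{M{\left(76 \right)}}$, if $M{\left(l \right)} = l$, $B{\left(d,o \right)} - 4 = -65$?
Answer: $- \frac{443969}{4256} \approx -104.32$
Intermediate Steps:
$B{\left(d,o \right)} = -61$ ($B{\left(d,o \right)} = 4 - 65 = -61$)
$\frac{-2244 - 20943}{S{\left(224 \right)}} + \frac{B{\left(-204,-103 \right)}}{M{\left(76 \right)}} = \frac{-2244 - 20943}{224} - \frac{61}{76} = \left(-23187\right) \frac{1}{224} - \frac{61}{76} = - \frac{23187}{224} - \frac{61}{76} = - \frac{443969}{4256}$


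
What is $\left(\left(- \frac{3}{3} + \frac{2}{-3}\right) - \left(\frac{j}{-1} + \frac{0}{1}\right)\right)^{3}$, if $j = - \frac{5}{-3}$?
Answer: $0$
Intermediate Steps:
$j = \frac{5}{3}$ ($j = \left(-5\right) \left(- \frac{1}{3}\right) = \frac{5}{3} \approx 1.6667$)
$\left(\left(- \frac{3}{3} + \frac{2}{-3}\right) - \left(\frac{j}{-1} + \frac{0}{1}\right)\right)^{3} = \left(\left(- \frac{3}{3} + \frac{2}{-3}\right) - \left(\frac{5}{3 \left(-1\right)} + \frac{0}{1}\right)\right)^{3} = \left(\left(\left(-3\right) \frac{1}{3} + 2 \left(- \frac{1}{3}\right)\right) - \left(\frac{5}{3} \left(-1\right) + 0 \cdot 1\right)\right)^{3} = \left(\left(-1 - \frac{2}{3}\right) - \left(- \frac{5}{3} + 0\right)\right)^{3} = \left(- \frac{5}{3} - - \frac{5}{3}\right)^{3} = \left(- \frac{5}{3} + \frac{5}{3}\right)^{3} = 0^{3} = 0$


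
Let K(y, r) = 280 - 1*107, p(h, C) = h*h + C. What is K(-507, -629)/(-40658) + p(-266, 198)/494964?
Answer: 349902370/2515530789 ≈ 0.13910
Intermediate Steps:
p(h, C) = C + h² (p(h, C) = h² + C = C + h²)
K(y, r) = 173 (K(y, r) = 280 - 107 = 173)
K(-507, -629)/(-40658) + p(-266, 198)/494964 = 173/(-40658) + (198 + (-266)²)/494964 = 173*(-1/40658) + (198 + 70756)*(1/494964) = -173/40658 + 70954*(1/494964) = -173/40658 + 35477/247482 = 349902370/2515530789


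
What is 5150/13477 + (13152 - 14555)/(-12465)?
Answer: 83102981/167990805 ≈ 0.49469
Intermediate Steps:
5150/13477 + (13152 - 14555)/(-12465) = 5150*(1/13477) - 1403*(-1/12465) = 5150/13477 + 1403/12465 = 83102981/167990805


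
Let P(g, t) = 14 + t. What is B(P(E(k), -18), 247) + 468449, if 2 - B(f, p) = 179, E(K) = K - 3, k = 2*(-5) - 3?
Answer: 468272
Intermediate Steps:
k = -13 (k = -10 - 3 = -13)
E(K) = -3 + K
B(f, p) = -177 (B(f, p) = 2 - 1*179 = 2 - 179 = -177)
B(P(E(k), -18), 247) + 468449 = -177 + 468449 = 468272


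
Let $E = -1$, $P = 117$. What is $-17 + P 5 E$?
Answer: $-602$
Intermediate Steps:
$-17 + P 5 E = -17 + 117 \cdot 5 \left(-1\right) = -17 + 117 \left(-5\right) = -17 - 585 = -602$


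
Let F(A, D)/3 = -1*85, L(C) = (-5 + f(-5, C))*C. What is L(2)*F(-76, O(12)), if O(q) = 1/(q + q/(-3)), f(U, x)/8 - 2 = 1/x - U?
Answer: -28050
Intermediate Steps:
f(U, x) = 16 - 8*U + 8/x (f(U, x) = 16 + 8*(1/x - U) = 16 + (-8*U + 8/x) = 16 - 8*U + 8/x)
O(q) = 3/(2*q) (O(q) = 1/(q + q*(-1/3)) = 1/(q - q/3) = 1/(2*q/3) = 3/(2*q))
L(C) = C*(51 + 8/C) (L(C) = (-5 + (16 - 8*(-5) + 8/C))*C = (-5 + (16 + 40 + 8/C))*C = (-5 + (56 + 8/C))*C = (51 + 8/C)*C = C*(51 + 8/C))
F(A, D) = -255 (F(A, D) = 3*(-1*85) = 3*(-85) = -255)
L(2)*F(-76, O(12)) = (8 + 51*2)*(-255) = (8 + 102)*(-255) = 110*(-255) = -28050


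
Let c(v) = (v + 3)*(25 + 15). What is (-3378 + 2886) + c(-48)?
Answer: -2292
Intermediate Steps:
c(v) = 120 + 40*v (c(v) = (3 + v)*40 = 120 + 40*v)
(-3378 + 2886) + c(-48) = (-3378 + 2886) + (120 + 40*(-48)) = -492 + (120 - 1920) = -492 - 1800 = -2292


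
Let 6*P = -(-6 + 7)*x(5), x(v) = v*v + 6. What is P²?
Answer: 961/36 ≈ 26.694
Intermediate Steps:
x(v) = 6 + v² (x(v) = v² + 6 = 6 + v²)
P = -31/6 (P = (-(-6 + 7)*(6 + 5²))/6 = (-(6 + 25))/6 = (-31)/6 = (-1*31)/6 = (⅙)*(-31) = -31/6 ≈ -5.1667)
P² = (-31/6)² = 961/36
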